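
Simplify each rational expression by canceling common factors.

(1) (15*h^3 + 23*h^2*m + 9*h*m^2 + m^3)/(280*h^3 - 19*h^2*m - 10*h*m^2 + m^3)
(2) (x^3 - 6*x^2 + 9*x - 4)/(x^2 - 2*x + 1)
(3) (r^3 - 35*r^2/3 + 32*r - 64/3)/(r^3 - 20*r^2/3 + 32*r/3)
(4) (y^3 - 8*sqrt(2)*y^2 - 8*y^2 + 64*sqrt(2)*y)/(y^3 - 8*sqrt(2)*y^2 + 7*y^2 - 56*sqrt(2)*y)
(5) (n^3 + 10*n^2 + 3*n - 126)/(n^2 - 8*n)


(1) = (3*h^2 + 4*h*m + m^2)/(56*h^2 - 15*h*m + m^2)
(2) = x - 4
(3) = (r^2 - 9*r + 8)/(r^2 - 4*r)
(4) = (y - 8)/(y + 7)
(5) = (n^3 + 10*n^2 + 3*n - 126)/(n^2 - 8*n)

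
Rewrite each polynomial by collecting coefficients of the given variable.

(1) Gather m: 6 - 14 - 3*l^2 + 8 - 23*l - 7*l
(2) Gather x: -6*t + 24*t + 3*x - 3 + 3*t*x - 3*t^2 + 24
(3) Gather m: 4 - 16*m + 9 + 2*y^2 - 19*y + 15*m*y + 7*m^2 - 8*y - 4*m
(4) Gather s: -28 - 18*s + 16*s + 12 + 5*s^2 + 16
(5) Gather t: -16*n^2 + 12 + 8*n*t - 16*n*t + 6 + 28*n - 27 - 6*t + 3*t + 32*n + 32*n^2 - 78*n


(1) = -3*l^2 - 30*l
(2) = -3*t^2 + 18*t + x*(3*t + 3) + 21
(3) = 7*m^2 + m*(15*y - 20) + 2*y^2 - 27*y + 13
(4) = 5*s^2 - 2*s
(5) = 16*n^2 - 18*n + t*(-8*n - 3) - 9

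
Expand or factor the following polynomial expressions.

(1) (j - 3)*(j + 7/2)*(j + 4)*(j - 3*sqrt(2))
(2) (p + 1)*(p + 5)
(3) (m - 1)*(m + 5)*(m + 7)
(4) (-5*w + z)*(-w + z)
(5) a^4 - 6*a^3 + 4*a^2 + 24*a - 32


(1) = j^4 - 3*sqrt(2)*j^3 + 9*j^3/2 - 27*sqrt(2)*j^2/2 - 17*j^2/2 - 42*j + 51*sqrt(2)*j/2 + 126*sqrt(2)
(2) = p^2 + 6*p + 5
(3) = m^3 + 11*m^2 + 23*m - 35
(4) = 5*w^2 - 6*w*z + z^2
(5) = (a - 4)*(a - 2)^2*(a + 2)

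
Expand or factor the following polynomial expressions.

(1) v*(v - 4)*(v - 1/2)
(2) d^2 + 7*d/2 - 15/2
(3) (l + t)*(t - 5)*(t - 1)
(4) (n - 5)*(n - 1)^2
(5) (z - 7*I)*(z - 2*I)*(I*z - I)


(1) = v^3 - 9*v^2/2 + 2*v
(2) = (d - 3/2)*(d + 5)
(3) = l*t^2 - 6*l*t + 5*l + t^3 - 6*t^2 + 5*t
(4) = n^3 - 7*n^2 + 11*n - 5
(5) = I*z^3 + 9*z^2 - I*z^2 - 9*z - 14*I*z + 14*I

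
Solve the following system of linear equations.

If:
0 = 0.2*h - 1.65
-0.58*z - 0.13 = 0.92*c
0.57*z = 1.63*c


Then:
c = -0.05
h = 8.25
z = -0.14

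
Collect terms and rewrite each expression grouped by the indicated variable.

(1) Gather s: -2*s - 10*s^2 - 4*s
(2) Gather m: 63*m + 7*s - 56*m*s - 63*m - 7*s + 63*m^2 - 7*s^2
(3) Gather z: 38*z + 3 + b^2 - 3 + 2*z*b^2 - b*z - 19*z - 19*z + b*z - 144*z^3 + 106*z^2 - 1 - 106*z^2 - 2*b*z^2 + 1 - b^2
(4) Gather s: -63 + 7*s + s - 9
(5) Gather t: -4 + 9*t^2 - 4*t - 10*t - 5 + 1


(1) = -10*s^2 - 6*s
(2) = 63*m^2 - 56*m*s - 7*s^2
(3) = 2*b^2*z - 2*b*z^2 - 144*z^3
(4) = 8*s - 72
(5) = 9*t^2 - 14*t - 8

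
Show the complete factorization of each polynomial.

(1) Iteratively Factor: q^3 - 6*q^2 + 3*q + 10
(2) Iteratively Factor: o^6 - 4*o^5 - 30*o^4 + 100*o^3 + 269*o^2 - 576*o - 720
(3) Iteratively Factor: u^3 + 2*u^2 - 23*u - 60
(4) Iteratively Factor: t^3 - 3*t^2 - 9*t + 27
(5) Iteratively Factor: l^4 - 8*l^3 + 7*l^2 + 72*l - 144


(1) = (q - 2)*(q^2 - 4*q - 5) = (q - 2)*(q + 1)*(q - 5)
(2) = (o + 3)*(o^5 - 7*o^4 - 9*o^3 + 127*o^2 - 112*o - 240) = (o + 3)*(o + 4)*(o^4 - 11*o^3 + 35*o^2 - 13*o - 60) = (o + 1)*(o + 3)*(o + 4)*(o^3 - 12*o^2 + 47*o - 60) = (o - 5)*(o + 1)*(o + 3)*(o + 4)*(o^2 - 7*o + 12) = (o - 5)*(o - 3)*(o + 1)*(o + 3)*(o + 4)*(o - 4)
(3) = (u - 5)*(u^2 + 7*u + 12) = (u - 5)*(u + 3)*(u + 4)
(4) = (t - 3)*(t^2 - 9) = (t - 3)^2*(t + 3)
(5) = (l + 3)*(l^3 - 11*l^2 + 40*l - 48) = (l - 3)*(l + 3)*(l^2 - 8*l + 16) = (l - 4)*(l - 3)*(l + 3)*(l - 4)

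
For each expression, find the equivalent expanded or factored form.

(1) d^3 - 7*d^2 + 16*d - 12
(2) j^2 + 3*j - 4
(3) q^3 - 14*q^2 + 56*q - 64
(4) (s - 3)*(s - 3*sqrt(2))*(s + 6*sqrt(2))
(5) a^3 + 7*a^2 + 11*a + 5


(1) = (d - 3)*(d - 2)^2
(2) = (j - 1)*(j + 4)
(3) = (q - 8)*(q - 4)*(q - 2)
(4) = s^3 - 3*s^2 + 3*sqrt(2)*s^2 - 36*s - 9*sqrt(2)*s + 108
(5) = (a + 1)^2*(a + 5)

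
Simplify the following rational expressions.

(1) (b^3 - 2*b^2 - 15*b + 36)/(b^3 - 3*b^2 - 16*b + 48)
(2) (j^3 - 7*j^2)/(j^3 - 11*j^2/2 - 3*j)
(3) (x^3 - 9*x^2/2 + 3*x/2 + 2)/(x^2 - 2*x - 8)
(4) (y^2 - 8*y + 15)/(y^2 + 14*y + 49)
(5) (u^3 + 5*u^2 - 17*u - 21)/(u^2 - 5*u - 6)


(1) = (b - 3)/(b - 4)
(2) = (2*j^2 - 14*j)/(2*j^2 - 11*j - 6)
(3) = (2*x^2 - x - 1)/(2*x + 4)
(4) = (y^2 - 8*y + 15)/(y^2 + 14*y + 49)
(5) = (u^2 + 4*u - 21)/(u - 6)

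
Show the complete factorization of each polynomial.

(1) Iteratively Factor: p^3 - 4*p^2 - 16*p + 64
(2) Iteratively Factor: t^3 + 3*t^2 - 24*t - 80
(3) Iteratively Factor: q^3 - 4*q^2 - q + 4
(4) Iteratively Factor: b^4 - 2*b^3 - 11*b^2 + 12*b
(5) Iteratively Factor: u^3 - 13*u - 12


(1) = (p + 4)*(p^2 - 8*p + 16) = (p - 4)*(p + 4)*(p - 4)
(2) = (t + 4)*(t^2 - t - 20) = (t + 4)^2*(t - 5)
(3) = (q - 4)*(q^2 - 1) = (q - 4)*(q + 1)*(q - 1)
(4) = (b - 1)*(b^3 - b^2 - 12*b) = (b - 4)*(b - 1)*(b^2 + 3*b) = (b - 4)*(b - 1)*(b + 3)*(b)
(5) = (u + 1)*(u^2 - u - 12) = (u - 4)*(u + 1)*(u + 3)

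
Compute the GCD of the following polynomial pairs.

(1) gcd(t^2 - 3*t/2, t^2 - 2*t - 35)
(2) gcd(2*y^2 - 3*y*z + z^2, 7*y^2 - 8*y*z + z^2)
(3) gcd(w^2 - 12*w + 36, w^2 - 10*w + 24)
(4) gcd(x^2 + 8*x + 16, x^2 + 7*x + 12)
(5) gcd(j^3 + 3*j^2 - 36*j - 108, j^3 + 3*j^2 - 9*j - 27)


(1) = gcd(t*(t - 3/2), (t - 7)*(t + 5)) = 1
(2) = gcd((-2*y + z)*(-y + z), (-7*y + z)*(-y + z)) = y - z
(3) = w - 6
(4) = gcd((x + 4)^2, (x + 3)*(x + 4)) = x + 4
(5) = j + 3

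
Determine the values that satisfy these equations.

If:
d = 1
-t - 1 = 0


Then:
d = 1
t = -1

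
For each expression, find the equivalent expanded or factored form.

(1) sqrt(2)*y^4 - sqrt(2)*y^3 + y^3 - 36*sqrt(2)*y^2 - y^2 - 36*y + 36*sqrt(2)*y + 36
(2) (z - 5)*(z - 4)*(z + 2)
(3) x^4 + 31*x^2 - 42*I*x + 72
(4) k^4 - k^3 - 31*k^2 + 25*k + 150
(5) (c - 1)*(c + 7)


(1) = (y - 6)*(y - 1)*(y + 6)*(sqrt(2)*y + 1)
(2) = z^3 - 7*z^2 + 2*z + 40
(3) = (x - 4*I)*(x - 3*I)*(x + I)*(x + 6*I)
(4) = (k - 5)*(k - 3)*(k + 2)*(k + 5)
(5) = c^2 + 6*c - 7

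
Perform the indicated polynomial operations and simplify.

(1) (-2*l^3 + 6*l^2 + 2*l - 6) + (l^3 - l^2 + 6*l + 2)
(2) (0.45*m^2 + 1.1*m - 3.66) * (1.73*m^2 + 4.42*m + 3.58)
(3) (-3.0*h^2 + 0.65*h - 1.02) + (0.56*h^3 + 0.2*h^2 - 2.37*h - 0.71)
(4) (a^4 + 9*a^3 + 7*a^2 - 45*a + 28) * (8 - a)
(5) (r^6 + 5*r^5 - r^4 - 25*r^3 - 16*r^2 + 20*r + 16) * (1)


(1) = -l^3 + 5*l^2 + 8*l - 4
(2) = 0.7785*m^4 + 3.892*m^3 + 0.1412*m^2 - 12.2392*m - 13.1028
(3) = 0.56*h^3 - 2.8*h^2 - 1.72*h - 1.73
(4) = -a^5 - a^4 + 65*a^3 + 101*a^2 - 388*a + 224
(5) = r^6 + 5*r^5 - r^4 - 25*r^3 - 16*r^2 + 20*r + 16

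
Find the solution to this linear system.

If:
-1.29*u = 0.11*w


Then:
u = -0.0852713178294574*w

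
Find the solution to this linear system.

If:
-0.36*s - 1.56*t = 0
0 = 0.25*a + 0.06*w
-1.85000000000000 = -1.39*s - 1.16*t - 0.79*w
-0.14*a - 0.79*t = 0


Then:
a = -0.76
s = -0.58
t = 0.13
w = 3.17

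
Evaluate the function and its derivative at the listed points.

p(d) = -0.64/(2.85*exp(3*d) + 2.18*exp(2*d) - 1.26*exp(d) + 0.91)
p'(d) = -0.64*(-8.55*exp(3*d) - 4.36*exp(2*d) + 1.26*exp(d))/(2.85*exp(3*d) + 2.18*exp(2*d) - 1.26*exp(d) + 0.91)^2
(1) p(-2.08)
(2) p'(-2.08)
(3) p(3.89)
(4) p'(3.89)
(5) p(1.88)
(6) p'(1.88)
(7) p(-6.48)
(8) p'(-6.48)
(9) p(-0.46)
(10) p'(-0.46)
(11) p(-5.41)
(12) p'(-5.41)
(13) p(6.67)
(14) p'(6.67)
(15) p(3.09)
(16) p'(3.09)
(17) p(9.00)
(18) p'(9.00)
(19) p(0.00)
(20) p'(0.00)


(1) = -0.81
(2) = -0.07
(3) = -0.00
(4) = 0.00
(5) = -0.00
(6) = 0.00
(7) = -0.70
(8) = -0.00
(9) = -0.38
(10) = 0.68
(11) = -0.71
(12) = -0.00
(13) = -0.00
(14) = 0.00
(15) = -0.00
(16) = 0.00
(17) = -0.00
(18) = 0.00
(19) = -0.14
(20) = 0.34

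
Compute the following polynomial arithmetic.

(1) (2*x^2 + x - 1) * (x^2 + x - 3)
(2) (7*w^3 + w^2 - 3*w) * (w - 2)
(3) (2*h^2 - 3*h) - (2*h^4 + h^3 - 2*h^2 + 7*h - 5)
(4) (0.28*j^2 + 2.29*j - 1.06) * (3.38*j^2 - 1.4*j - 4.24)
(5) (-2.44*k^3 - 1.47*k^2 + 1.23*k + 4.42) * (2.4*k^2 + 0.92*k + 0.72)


(1) = 2*x^4 + 3*x^3 - 6*x^2 - 4*x + 3
(2) = 7*w^4 - 13*w^3 - 5*w^2 + 6*w
(3) = -2*h^4 - h^3 + 4*h^2 - 10*h + 5
(4) = 0.9464*j^4 + 7.3482*j^3 - 7.976*j^2 - 8.2256*j + 4.4944
(5) = -5.856*k^5 - 5.7728*k^4 - 0.1572*k^3 + 10.6812*k^2 + 4.952*k + 3.1824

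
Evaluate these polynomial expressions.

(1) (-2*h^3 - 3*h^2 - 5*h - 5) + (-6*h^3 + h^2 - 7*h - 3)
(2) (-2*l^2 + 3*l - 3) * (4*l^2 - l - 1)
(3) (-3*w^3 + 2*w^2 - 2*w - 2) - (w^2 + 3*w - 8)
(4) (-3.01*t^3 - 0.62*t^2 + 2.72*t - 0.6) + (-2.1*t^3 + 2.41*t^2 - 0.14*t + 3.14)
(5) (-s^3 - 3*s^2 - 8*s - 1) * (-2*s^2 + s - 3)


(1) = -8*h^3 - 2*h^2 - 12*h - 8
(2) = -8*l^4 + 14*l^3 - 13*l^2 + 3
(3) = -3*w^3 + w^2 - 5*w + 6
(4) = -5.11*t^3 + 1.79*t^2 + 2.58*t + 2.54
(5) = 2*s^5 + 5*s^4 + 16*s^3 + 3*s^2 + 23*s + 3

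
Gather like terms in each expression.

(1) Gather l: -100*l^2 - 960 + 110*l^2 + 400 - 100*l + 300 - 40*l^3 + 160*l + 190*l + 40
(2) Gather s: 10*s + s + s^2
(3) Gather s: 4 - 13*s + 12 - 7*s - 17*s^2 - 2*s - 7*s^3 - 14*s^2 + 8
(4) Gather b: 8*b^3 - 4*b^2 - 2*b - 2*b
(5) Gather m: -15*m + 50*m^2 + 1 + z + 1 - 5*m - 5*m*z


(1) = -40*l^3 + 10*l^2 + 250*l - 220
(2) = s^2 + 11*s
(3) = -7*s^3 - 31*s^2 - 22*s + 24
(4) = 8*b^3 - 4*b^2 - 4*b
(5) = 50*m^2 + m*(-5*z - 20) + z + 2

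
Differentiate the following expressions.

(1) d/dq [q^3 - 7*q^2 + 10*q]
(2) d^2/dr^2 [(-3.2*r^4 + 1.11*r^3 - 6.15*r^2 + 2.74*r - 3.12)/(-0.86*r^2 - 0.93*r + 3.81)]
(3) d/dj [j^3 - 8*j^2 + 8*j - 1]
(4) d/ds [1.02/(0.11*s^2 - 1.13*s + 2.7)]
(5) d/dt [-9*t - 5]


(1) = 3*q^2 - 14*q + 10
(2) = (4.73344*r^6 + 15.35616*r^5 - 46.30464*r^4 - 204.501638*r^3 + 715.76847*r^2 - 135.572274*r + 184.973706)/(0.636056*r^6 + 2.063484*r^5 - 6.222186*r^4 - 17.479071*r^3 + 27.565731*r^2 + 40.499919*r - 55.306341)
(3) = 3*j^2 - 16*j + 8
(4) = (1.1526 - 0.2244*s)/(0.11*s^2 - 1.13*s + 2.7)^2
(5) = -9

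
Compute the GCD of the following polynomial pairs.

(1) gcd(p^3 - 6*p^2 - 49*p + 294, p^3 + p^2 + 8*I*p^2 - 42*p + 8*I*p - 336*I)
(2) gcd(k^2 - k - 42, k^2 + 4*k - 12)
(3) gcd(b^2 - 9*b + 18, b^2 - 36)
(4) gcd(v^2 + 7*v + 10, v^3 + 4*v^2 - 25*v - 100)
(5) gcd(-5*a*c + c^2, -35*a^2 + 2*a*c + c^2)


(1) = gcd((p - 7)*(p - 6)*(p + 7), (p - 6)*(p + 7)*(p + 8*I)) = p^2 + p - 42
(2) = k + 6
(3) = b - 6
(4) = gcd((v + 2)*(v + 5), (v - 5)*(v + 4)*(v + 5)) = v + 5
(5) = gcd(c*(-5*a + c), (-5*a + c)*(7*a + c)) = 5*a - c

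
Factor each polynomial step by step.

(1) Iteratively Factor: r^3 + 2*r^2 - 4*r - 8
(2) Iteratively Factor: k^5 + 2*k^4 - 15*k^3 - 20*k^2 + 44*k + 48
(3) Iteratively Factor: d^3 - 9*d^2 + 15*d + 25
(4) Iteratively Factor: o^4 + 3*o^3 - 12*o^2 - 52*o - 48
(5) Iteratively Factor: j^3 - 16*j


(1) = (r + 2)*(r^2 - 4) = (r + 2)^2*(r - 2)
(2) = (k - 3)*(k^4 + 5*k^3 - 20*k - 16) = (k - 3)*(k + 1)*(k^3 + 4*k^2 - 4*k - 16) = (k - 3)*(k + 1)*(k + 4)*(k^2 - 4) = (k - 3)*(k - 2)*(k + 1)*(k + 4)*(k + 2)
(3) = (d - 5)*(d^2 - 4*d - 5) = (d - 5)^2*(d + 1)
(4) = (o + 2)*(o^3 + o^2 - 14*o - 24) = (o - 4)*(o + 2)*(o^2 + 5*o + 6) = (o - 4)*(o + 2)*(o + 3)*(o + 2)
(5) = (j + 4)*(j^2 - 4*j) = j*(j + 4)*(j - 4)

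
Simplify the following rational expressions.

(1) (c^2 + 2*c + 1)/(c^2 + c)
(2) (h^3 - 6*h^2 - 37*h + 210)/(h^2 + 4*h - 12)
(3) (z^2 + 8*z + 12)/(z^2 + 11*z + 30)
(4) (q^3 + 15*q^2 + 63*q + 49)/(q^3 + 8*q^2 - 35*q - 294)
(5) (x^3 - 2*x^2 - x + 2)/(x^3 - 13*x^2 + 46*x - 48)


(1) = (c + 1)/c
(2) = (h^2 - 12*h + 35)/(h - 2)
(3) = (z + 2)/(z + 5)
(4) = (q + 1)/(q - 6)
(5) = (x^2 - 1)/(x^2 - 11*x + 24)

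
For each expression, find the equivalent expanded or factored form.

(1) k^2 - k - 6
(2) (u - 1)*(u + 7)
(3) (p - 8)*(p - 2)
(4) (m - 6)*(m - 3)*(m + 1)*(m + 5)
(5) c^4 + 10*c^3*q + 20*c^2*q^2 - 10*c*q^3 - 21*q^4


(1) = (k - 3)*(k + 2)
(2) = u^2 + 6*u - 7
(3) = p^2 - 10*p + 16
(4) = m^4 - 3*m^3 - 31*m^2 + 63*m + 90
(5) = (c - q)*(c + q)*(c + 3*q)*(c + 7*q)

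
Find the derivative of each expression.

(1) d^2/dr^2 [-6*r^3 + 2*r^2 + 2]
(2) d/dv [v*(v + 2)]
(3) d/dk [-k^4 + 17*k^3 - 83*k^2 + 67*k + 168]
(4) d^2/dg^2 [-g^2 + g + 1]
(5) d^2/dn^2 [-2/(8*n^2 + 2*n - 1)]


(1) = 4 - 36*r
(2) = 2*v + 2
(3) = -4*k^3 + 51*k^2 - 166*k + 67
(4) = -2
(5) = 16*(16*n^2 + 4*n - (8*n + 1)^2 - 2)/(8*n^2 + 2*n - 1)^3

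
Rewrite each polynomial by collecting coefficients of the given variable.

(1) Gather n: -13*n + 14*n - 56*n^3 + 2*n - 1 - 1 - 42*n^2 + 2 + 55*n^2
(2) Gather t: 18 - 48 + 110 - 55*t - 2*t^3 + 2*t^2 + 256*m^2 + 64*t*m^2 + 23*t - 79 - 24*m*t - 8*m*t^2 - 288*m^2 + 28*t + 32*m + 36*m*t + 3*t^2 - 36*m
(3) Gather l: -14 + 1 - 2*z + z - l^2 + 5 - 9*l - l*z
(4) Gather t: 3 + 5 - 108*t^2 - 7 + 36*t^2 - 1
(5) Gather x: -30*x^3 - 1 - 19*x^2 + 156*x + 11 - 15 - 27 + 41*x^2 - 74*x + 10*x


(1) = -56*n^3 + 13*n^2 + 3*n
(2) = -32*m^2 - 4*m - 2*t^3 + t^2*(5 - 8*m) + t*(64*m^2 + 12*m - 4) + 1
(3) = -l^2 + l*(-z - 9) - z - 8
(4) = -72*t^2
(5) = -30*x^3 + 22*x^2 + 92*x - 32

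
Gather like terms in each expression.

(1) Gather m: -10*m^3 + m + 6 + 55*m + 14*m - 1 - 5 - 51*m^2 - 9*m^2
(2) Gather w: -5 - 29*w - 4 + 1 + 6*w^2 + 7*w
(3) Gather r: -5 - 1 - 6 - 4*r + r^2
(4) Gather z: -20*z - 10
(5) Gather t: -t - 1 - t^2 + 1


(1) = -10*m^3 - 60*m^2 + 70*m
(2) = 6*w^2 - 22*w - 8
(3) = r^2 - 4*r - 12
(4) = -20*z - 10
(5) = -t^2 - t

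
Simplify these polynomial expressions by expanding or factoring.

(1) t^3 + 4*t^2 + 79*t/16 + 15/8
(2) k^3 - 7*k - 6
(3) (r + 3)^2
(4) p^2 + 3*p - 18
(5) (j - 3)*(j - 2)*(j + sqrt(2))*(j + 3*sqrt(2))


(1) = (t + 3/4)*(t + 5/4)*(t + 2)
(2) = (k - 3)*(k + 1)*(k + 2)
(3) = r^2 + 6*r + 9
(4) = (p - 3)*(p + 6)
(5) = j^4 - 5*j^3 + 4*sqrt(2)*j^3 - 20*sqrt(2)*j^2 + 12*j^2 - 30*j + 24*sqrt(2)*j + 36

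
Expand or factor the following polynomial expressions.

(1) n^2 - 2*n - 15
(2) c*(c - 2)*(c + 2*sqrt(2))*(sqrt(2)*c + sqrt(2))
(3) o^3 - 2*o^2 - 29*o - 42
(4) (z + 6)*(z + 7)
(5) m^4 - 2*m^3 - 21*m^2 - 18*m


(1) = (n - 5)*(n + 3)
(2) = sqrt(2)*c^4 - sqrt(2)*c^3 + 4*c^3 - 4*c^2 - 2*sqrt(2)*c^2 - 8*c
(3) = (o - 7)*(o + 2)*(o + 3)
(4) = z^2 + 13*z + 42
(5) = m*(m - 6)*(m + 1)*(m + 3)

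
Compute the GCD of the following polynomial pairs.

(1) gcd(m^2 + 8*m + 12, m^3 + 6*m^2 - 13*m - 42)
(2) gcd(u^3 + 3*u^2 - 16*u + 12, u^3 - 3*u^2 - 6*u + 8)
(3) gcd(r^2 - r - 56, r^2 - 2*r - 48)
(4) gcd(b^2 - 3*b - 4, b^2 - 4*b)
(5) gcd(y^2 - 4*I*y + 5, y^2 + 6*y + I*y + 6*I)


(1) = gcd((m + 2)*(m + 6), (m - 3)*(m + 2)*(m + 7)) = m + 2
(2) = u - 1
(3) = r - 8
(4) = gcd((b - 4)*(b + 1), b*(b - 4)) = b - 4
(5) = y + I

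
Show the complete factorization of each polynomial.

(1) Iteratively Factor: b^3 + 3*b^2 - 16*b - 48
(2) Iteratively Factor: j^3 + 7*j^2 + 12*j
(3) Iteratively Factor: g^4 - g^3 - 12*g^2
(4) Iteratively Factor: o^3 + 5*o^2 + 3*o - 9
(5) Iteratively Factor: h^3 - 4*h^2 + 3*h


(1) = (b + 4)*(b^2 - b - 12) = (b - 4)*(b + 4)*(b + 3)
(2) = (j + 4)*(j^2 + 3*j) = (j + 3)*(j + 4)*(j)
(3) = (g + 3)*(g^3 - 4*g^2) = g*(g + 3)*(g^2 - 4*g) = g^2*(g + 3)*(g - 4)
(4) = (o + 3)*(o^2 + 2*o - 3) = (o - 1)*(o + 3)*(o + 3)
(5) = (h)*(h^2 - 4*h + 3) = h*(h - 3)*(h - 1)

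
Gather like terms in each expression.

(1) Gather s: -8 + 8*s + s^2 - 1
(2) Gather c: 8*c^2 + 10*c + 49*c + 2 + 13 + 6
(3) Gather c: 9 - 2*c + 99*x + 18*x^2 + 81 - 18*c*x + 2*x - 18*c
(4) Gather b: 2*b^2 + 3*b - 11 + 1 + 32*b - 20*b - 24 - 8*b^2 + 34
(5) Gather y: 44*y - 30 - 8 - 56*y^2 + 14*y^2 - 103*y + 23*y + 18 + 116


(1) = s^2 + 8*s - 9
(2) = 8*c^2 + 59*c + 21
(3) = c*(-18*x - 20) + 18*x^2 + 101*x + 90
(4) = -6*b^2 + 15*b
(5) = -42*y^2 - 36*y + 96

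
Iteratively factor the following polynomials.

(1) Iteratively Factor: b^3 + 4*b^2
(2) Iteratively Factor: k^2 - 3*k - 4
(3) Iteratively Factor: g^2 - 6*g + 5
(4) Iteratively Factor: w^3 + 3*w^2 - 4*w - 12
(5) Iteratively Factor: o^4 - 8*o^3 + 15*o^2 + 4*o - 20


(1) = (b + 4)*(b^2) = b*(b + 4)*(b)
(2) = (k + 1)*(k - 4)
(3) = (g - 5)*(g - 1)
(4) = (w - 2)*(w^2 + 5*w + 6) = (w - 2)*(w + 2)*(w + 3)
(5) = (o - 5)*(o^3 - 3*o^2 + 4) = (o - 5)*(o - 2)*(o^2 - o - 2) = (o - 5)*(o - 2)^2*(o + 1)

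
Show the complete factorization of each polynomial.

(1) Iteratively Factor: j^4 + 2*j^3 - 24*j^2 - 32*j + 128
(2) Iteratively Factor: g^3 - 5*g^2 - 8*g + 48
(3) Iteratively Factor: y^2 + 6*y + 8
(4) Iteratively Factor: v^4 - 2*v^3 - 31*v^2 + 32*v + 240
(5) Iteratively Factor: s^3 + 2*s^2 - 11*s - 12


(1) = (j + 4)*(j^3 - 2*j^2 - 16*j + 32) = (j - 4)*(j + 4)*(j^2 + 2*j - 8) = (j - 4)*(j - 2)*(j + 4)*(j + 4)
(2) = (g - 4)*(g^2 - g - 12) = (g - 4)^2*(g + 3)
(3) = (y + 2)*(y + 4)
(4) = (v + 3)*(v^3 - 5*v^2 - 16*v + 80) = (v + 3)*(v + 4)*(v^2 - 9*v + 20) = (v - 4)*(v + 3)*(v + 4)*(v - 5)
(5) = (s + 1)*(s^2 + s - 12) = (s + 1)*(s + 4)*(s - 3)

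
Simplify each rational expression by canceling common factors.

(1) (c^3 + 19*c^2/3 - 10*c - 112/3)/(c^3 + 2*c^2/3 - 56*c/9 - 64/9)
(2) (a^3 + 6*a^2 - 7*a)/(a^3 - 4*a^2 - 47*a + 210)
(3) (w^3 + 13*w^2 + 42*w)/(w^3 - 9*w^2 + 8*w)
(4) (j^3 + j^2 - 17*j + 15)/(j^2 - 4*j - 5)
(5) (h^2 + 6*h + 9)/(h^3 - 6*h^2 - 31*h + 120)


(1) = (3*c + 21)/(3*c + 4)
(2) = (a^2 - a)/(a^2 - 11*a + 30)
(3) = (w^2 + 13*w + 42)/(w^2 - 9*w + 8)
(4) = (j^3 + j^2 - 17*j + 15)/(j^2 - 4*j - 5)
(5) = (h^2 + 6*h + 9)/(h^3 - 6*h^2 - 31*h + 120)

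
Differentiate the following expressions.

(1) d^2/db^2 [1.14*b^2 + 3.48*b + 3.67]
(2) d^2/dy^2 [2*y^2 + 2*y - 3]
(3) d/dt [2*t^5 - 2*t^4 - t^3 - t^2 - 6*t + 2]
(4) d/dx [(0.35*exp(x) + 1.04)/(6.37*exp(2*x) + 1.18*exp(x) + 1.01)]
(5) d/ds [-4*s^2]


(1) = 2.28000000000000
(2) = 4
(3) = 10*t^4 - 8*t^3 - 3*t^2 - 2*t - 6
(4) = (-(0.35*exp(x) + 1.04)*(12.74*exp(x) + 1.18) + 2.2295*exp(2*x) + 0.413*exp(x) + 0.3535)*exp(x)/(6.37*exp(2*x) + 1.18*exp(x) + 1.01)^2
(5) = -8*s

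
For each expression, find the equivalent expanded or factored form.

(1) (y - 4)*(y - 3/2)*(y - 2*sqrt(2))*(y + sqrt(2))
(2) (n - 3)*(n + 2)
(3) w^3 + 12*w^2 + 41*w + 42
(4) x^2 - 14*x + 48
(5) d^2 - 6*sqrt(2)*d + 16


(1) = y^4 - 11*y^3/2 - sqrt(2)*y^3 + 2*y^2 + 11*sqrt(2)*y^2/2 - 6*sqrt(2)*y + 22*y - 24
(2) = n^2 - n - 6
(3) = (w + 2)*(w + 3)*(w + 7)
(4) = (x - 8)*(x - 6)
(5) = (d - 4*sqrt(2))*(d - 2*sqrt(2))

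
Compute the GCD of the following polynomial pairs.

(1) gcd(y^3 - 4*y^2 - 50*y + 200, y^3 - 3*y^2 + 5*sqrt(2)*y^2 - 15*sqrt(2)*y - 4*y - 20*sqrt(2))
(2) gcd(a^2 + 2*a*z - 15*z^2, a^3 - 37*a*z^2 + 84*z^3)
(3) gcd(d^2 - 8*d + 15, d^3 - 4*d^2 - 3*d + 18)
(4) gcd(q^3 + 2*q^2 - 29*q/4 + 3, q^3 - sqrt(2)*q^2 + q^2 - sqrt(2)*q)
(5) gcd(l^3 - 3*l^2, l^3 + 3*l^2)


(1) = y^2 + y*(-4 + 5*sqrt(2)) - 20*sqrt(2)
(2) = -a + 3*z
(3) = gcd((d - 5)*(d - 3), (d - 3)^2*(d + 2)) = d - 3
(4) = gcd((q - 3/2)*(q - 1/2)*(q + 4), q*(q + 1)*(q - sqrt(2))) = 1
(5) = gcd(l^2*(l - 3), l^2*(l + 3)) = l^2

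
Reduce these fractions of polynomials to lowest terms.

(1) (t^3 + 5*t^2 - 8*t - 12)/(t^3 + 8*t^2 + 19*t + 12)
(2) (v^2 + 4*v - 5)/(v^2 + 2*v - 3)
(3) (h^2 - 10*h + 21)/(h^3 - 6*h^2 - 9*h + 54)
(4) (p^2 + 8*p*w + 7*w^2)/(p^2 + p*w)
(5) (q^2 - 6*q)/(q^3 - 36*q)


(1) = (t^2 + 4*t - 12)/(t^2 + 7*t + 12)
(2) = (v + 5)/(v + 3)
(3) = (h - 7)/(h^2 - 3*h - 18)
(4) = (p + 7*w)/p
(5) = 1/(q + 6)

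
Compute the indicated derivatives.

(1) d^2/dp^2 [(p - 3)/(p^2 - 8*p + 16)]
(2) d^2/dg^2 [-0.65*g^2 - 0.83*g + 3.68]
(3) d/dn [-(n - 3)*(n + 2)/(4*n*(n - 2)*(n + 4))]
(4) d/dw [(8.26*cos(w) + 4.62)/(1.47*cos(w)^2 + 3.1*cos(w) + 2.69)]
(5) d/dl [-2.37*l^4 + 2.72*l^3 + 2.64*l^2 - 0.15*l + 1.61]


(1) = 2*(p - 1)/(p^4 - 16*p^3 + 96*p^2 - 256*p + 256)
(2) = -1.30000000000000
(3) = (n^4 - 2*n^3 - 12*n^2 - 24*n + 48)/(4*n^2*(n^4 + 4*n^3 - 12*n^2 - 32*n + 64))
(4) = (12.1422*cos(w)^2 + 13.5828*cos(w) - 7.8974)*sin(w)/(2.1609*cos(w)^4 + 9.114*cos(w)^3 + 17.5186*cos(w)^2 + 16.678*cos(w) + 7.2361)
(5) = -9.48*l^3 + 8.16*l^2 + 5.28*l - 0.15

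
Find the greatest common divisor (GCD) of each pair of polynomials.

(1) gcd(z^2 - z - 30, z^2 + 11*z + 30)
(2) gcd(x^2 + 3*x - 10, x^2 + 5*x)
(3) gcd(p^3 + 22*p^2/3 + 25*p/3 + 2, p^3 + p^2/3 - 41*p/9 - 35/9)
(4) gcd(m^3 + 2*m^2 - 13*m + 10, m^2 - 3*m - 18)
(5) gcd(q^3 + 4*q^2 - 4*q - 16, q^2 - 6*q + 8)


(1) = gcd((z - 6)*(z + 5), (z + 5)*(z + 6)) = z + 5
(2) = gcd((x - 2)*(x + 5), x*(x + 5)) = x + 5
(3) = p + 1
(4) = 1
(5) = gcd((q - 2)*(q + 2)*(q + 4), (q - 4)*(q - 2)) = q - 2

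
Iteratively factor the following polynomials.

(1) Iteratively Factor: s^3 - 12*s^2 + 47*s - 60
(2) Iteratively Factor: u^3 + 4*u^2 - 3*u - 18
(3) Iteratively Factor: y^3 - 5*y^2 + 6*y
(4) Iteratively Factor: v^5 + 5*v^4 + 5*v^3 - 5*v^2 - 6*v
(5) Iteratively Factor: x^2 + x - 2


(1) = (s - 4)*(s^2 - 8*s + 15) = (s - 4)*(s - 3)*(s - 5)
(2) = (u + 3)*(u^2 + u - 6) = (u + 3)^2*(u - 2)
(3) = (y - 3)*(y^2 - 2*y) = y*(y - 3)*(y - 2)
(4) = (v + 2)*(v^4 + 3*v^3 - v^2 - 3*v) = (v + 1)*(v + 2)*(v^3 + 2*v^2 - 3*v) = (v + 1)*(v + 2)*(v + 3)*(v^2 - v) = (v - 1)*(v + 1)*(v + 2)*(v + 3)*(v)
(5) = (x + 2)*(x - 1)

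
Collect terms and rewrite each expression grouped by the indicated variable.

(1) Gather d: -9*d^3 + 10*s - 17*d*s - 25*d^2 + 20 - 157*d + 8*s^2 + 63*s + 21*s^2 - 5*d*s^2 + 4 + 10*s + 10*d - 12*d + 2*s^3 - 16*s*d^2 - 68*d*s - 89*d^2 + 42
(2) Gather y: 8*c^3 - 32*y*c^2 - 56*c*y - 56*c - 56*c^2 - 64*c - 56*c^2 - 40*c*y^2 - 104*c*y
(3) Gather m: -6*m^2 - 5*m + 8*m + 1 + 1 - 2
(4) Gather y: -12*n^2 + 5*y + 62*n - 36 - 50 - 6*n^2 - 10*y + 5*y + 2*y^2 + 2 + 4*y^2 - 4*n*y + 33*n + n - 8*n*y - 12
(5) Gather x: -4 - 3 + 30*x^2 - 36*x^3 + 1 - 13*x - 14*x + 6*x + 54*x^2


(1) = -9*d^3 + d^2*(-16*s - 114) + d*(-5*s^2 - 85*s - 159) + 2*s^3 + 29*s^2 + 83*s + 66
(2) = 8*c^3 - 112*c^2 - 40*c*y^2 - 120*c + y*(-32*c^2 - 160*c)
(3) = -6*m^2 + 3*m
(4) = -18*n^2 - 12*n*y + 96*n + 6*y^2 - 96
(5) = -36*x^3 + 84*x^2 - 21*x - 6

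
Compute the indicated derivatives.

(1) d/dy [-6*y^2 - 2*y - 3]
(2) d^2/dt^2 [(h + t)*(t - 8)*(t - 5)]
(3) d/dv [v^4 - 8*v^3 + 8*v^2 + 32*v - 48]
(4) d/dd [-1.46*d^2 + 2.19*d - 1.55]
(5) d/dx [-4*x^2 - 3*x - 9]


(1) = -12*y - 2
(2) = 2*h + 6*t - 26
(3) = 4*v^3 - 24*v^2 + 16*v + 32
(4) = 2.19 - 2.92*d
(5) = -8*x - 3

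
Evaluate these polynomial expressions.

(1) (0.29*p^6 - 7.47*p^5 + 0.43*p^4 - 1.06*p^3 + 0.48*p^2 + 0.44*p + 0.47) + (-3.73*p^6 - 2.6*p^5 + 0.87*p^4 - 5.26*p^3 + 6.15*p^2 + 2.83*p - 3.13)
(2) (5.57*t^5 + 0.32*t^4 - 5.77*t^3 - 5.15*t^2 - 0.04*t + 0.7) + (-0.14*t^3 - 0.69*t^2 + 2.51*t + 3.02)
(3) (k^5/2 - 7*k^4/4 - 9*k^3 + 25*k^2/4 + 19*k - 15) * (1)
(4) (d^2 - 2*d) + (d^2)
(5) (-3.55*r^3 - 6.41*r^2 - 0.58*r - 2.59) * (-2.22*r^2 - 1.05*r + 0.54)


(1) = -3.44*p^6 - 10.07*p^5 + 1.3*p^4 - 6.32*p^3 + 6.63*p^2 + 3.27*p - 2.66
(2) = 5.57*t^5 + 0.32*t^4 - 5.91*t^3 - 5.84*t^2 + 2.47*t + 3.72
(3) = k^5/2 - 7*k^4/4 - 9*k^3 + 25*k^2/4 + 19*k - 15
(4) = 2*d^2 - 2*d
(5) = 7.881*r^5 + 17.9577*r^4 + 6.1011*r^3 + 2.8974*r^2 + 2.4063*r - 1.3986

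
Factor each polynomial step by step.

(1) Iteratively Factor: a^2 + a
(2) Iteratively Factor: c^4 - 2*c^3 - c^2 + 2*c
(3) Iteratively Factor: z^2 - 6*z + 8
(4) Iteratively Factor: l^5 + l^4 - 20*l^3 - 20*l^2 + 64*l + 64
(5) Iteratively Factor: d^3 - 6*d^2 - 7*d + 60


(1) = (a + 1)*(a)
(2) = (c)*(c^3 - 2*c^2 - c + 2) = c*(c + 1)*(c^2 - 3*c + 2) = c*(c - 2)*(c + 1)*(c - 1)
(3) = (z - 4)*(z - 2)
(4) = (l + 2)*(l^4 - l^3 - 18*l^2 + 16*l + 32) = (l + 2)*(l + 4)*(l^3 - 5*l^2 + 2*l + 8) = (l + 1)*(l + 2)*(l + 4)*(l^2 - 6*l + 8) = (l - 4)*(l + 1)*(l + 2)*(l + 4)*(l - 2)
(5) = (d + 3)*(d^2 - 9*d + 20) = (d - 5)*(d + 3)*(d - 4)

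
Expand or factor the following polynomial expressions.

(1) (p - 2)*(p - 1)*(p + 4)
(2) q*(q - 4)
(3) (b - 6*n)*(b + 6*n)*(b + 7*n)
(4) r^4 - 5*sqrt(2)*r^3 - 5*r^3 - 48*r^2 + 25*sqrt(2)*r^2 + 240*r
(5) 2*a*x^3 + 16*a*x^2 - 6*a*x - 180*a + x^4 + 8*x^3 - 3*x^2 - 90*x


(1) = p^3 + p^2 - 10*p + 8
(2) = q^2 - 4*q
(3) = b^3 + 7*b^2*n - 36*b*n^2 - 252*n^3
(4) = r*(r - 5)*(r - 8*sqrt(2))*(r + 3*sqrt(2))
(5) = (2*a + x)*(x - 3)*(x + 5)*(x + 6)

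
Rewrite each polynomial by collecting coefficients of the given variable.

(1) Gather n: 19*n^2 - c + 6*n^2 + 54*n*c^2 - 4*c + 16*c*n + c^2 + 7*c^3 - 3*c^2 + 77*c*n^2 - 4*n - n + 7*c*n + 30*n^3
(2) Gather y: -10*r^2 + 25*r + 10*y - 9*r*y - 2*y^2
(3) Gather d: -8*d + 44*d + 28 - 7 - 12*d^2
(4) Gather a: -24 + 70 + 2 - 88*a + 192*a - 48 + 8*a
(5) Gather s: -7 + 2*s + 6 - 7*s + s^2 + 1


(1) = 7*c^3 - 2*c^2 - 5*c + 30*n^3 + n^2*(77*c + 25) + n*(54*c^2 + 23*c - 5)
(2) = -10*r^2 + 25*r - 2*y^2 + y*(10 - 9*r)
(3) = -12*d^2 + 36*d + 21
(4) = 112*a
(5) = s^2 - 5*s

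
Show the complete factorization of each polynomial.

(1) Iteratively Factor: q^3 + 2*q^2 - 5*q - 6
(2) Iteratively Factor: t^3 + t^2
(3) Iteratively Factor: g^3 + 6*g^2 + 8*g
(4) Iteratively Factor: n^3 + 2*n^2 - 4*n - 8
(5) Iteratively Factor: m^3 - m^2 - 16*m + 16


(1) = (q + 3)*(q^2 - q - 2) = (q - 2)*(q + 3)*(q + 1)
(2) = (t + 1)*(t^2) = t*(t + 1)*(t)
(3) = (g + 4)*(g^2 + 2*g) = (g + 2)*(g + 4)*(g)
(4) = (n + 2)*(n^2 - 4) = (n - 2)*(n + 2)*(n + 2)
(5) = (m - 1)*(m^2 - 16) = (m - 4)*(m - 1)*(m + 4)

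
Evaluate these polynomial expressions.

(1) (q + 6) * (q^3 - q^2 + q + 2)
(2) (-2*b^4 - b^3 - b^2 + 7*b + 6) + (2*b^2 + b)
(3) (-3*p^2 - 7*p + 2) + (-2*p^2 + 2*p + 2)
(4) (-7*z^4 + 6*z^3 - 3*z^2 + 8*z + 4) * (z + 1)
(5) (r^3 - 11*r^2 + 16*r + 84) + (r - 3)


(1) = q^4 + 5*q^3 - 5*q^2 + 8*q + 12
(2) = -2*b^4 - b^3 + b^2 + 8*b + 6
(3) = -5*p^2 - 5*p + 4
(4) = -7*z^5 - z^4 + 3*z^3 + 5*z^2 + 12*z + 4
(5) = r^3 - 11*r^2 + 17*r + 81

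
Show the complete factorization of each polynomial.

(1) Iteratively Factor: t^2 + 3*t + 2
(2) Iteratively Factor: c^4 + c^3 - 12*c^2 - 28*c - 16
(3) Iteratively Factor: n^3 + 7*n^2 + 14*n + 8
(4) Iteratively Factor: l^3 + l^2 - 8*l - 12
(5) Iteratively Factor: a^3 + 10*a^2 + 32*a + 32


(1) = (t + 2)*(t + 1)
(2) = (c - 4)*(c^3 + 5*c^2 + 8*c + 4) = (c - 4)*(c + 2)*(c^2 + 3*c + 2) = (c - 4)*(c + 2)^2*(c + 1)
(3) = (n + 1)*(n^2 + 6*n + 8) = (n + 1)*(n + 2)*(n + 4)
(4) = (l - 3)*(l^2 + 4*l + 4) = (l - 3)*(l + 2)*(l + 2)
(5) = (a + 4)*(a^2 + 6*a + 8) = (a + 2)*(a + 4)*(a + 4)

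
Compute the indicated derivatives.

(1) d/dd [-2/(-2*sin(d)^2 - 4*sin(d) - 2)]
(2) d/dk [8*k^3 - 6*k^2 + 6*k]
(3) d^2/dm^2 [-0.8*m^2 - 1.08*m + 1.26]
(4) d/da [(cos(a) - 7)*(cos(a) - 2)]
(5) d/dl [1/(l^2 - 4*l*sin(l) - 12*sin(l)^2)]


(1) = -2*cos(d)/(sin(d) + 1)^3
(2) = 24*k^2 - 12*k + 6
(3) = -1.60000000000000
(4) = (9 - 2*cos(a))*sin(a)
(5) = 2*(2*l*cos(l) - l + 2*sin(l) + 6*sin(2*l))/((l - 6*sin(l))^2*(l + 2*sin(l))^2)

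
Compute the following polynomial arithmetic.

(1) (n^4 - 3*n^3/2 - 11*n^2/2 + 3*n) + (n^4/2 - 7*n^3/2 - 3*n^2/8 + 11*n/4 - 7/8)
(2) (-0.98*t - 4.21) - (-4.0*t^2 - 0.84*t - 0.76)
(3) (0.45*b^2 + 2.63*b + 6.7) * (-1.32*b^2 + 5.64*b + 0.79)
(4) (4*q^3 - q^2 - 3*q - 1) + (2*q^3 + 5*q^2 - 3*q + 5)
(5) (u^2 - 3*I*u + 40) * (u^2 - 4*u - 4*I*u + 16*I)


(1) = 3*n^4/2 - 5*n^3 - 47*n^2/8 + 23*n/4 - 7/8
(2) = 4.0*t^2 - 0.14*t - 3.45
(3) = -0.594*b^4 - 0.9336*b^3 + 6.3447*b^2 + 39.8657*b + 5.293
(4) = 6*q^3 + 4*q^2 - 6*q + 4
(5) = u^4 - 4*u^3 - 7*I*u^3 + 28*u^2 + 28*I*u^2 - 112*u - 160*I*u + 640*I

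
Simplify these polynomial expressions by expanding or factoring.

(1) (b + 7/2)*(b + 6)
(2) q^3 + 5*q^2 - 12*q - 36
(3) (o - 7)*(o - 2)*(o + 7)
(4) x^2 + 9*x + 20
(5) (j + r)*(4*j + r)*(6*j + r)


(1) = b^2 + 19*b/2 + 21
(2) = (q - 3)*(q + 2)*(q + 6)
(3) = o^3 - 2*o^2 - 49*o + 98
(4) = (x + 4)*(x + 5)
(5) = 24*j^3 + 34*j^2*r + 11*j*r^2 + r^3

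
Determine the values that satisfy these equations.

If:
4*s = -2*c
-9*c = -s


Then:
c = 0
s = 0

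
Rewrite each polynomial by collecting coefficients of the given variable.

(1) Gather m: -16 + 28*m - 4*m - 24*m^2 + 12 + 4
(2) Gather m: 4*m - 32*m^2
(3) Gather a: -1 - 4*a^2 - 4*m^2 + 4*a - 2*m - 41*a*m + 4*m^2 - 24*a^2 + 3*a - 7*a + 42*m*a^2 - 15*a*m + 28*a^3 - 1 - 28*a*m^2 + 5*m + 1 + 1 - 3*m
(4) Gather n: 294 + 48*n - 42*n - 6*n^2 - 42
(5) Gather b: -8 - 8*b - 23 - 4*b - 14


(1) = -24*m^2 + 24*m
(2) = -32*m^2 + 4*m
(3) = 28*a^3 + a^2*(42*m - 28) + a*(-28*m^2 - 56*m)
(4) = -6*n^2 + 6*n + 252
(5) = -12*b - 45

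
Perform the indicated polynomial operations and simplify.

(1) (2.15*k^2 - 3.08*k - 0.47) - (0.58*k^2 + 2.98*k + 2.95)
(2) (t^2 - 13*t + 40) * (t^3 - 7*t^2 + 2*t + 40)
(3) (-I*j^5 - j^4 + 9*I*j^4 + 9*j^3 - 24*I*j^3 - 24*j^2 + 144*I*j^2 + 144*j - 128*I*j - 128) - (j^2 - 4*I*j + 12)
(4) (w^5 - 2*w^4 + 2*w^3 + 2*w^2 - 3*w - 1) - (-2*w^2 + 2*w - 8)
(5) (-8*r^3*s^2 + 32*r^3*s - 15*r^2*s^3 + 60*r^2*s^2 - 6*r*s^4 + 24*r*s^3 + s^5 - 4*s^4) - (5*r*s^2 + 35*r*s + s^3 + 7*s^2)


(1) = 1.57*k^2 - 6.06*k - 3.42
(2) = t^5 - 20*t^4 + 133*t^3 - 266*t^2 - 440*t + 1600
(3) = -I*j^5 - j^4 + 9*I*j^4 + 9*j^3 - 24*I*j^3 - 25*j^2 + 144*I*j^2 + 144*j - 124*I*j - 140
(4) = w^5 - 2*w^4 + 2*w^3 + 4*w^2 - 5*w + 7
(5) = -8*r^3*s^2 + 32*r^3*s - 15*r^2*s^3 + 60*r^2*s^2 - 6*r*s^4 + 24*r*s^3 - 5*r*s^2 - 35*r*s + s^5 - 4*s^4 - s^3 - 7*s^2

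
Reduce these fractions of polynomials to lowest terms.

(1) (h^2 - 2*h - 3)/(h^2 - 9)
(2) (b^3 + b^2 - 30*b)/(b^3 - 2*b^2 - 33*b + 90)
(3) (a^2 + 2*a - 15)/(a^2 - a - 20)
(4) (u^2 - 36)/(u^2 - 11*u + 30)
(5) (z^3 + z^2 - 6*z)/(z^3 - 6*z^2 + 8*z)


(1) = (h + 1)/(h + 3)
(2) = b/(b - 3)
(3) = (a^2 + 2*a - 15)/(a^2 - a - 20)
(4) = (u + 6)/(u - 5)
(5) = (z + 3)/(z - 4)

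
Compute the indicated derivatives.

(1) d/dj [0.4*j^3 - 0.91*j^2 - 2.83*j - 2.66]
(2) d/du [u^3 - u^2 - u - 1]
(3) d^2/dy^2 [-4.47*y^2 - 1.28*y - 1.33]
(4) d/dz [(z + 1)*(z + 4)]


(1) = 1.2*j^2 - 1.82*j - 2.83
(2) = 3*u^2 - 2*u - 1
(3) = -8.94000000000000
(4) = 2*z + 5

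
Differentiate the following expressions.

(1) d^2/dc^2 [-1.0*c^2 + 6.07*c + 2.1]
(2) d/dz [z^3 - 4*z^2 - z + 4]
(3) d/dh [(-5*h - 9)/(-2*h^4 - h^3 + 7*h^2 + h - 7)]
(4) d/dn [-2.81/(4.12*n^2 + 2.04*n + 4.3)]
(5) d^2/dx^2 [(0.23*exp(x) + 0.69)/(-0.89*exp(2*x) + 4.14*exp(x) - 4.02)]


(1) = -2.00000000000000
(2) = 3*z^2 - 8*z - 1
(3) = (10*h^4 + 5*h^3 - 35*h^2 - 5*h - (5*h + 9)*(8*h^3 + 3*h^2 - 14*h - 1) + 35)/(2*h^4 + h^3 - 7*h^2 - h + 7)^2
(4) = (23.1544*n + 5.7324)/(4.12*n^2 + 2.04*n + 4.3)^2
(5) = (-0.182183*exp(4*x) - 3.033654*exp(3*x) + 12.564486*exp(2*x) - 5.77944*exp(x) - 15.200424)*exp(x)/(0.704969*exp(6*x) - 9.837882*exp(5*x) + 55.315458*exp(4*x) - 159.830496*exp(3*x) + 249.851844*exp(2*x) - 200.712168*exp(x) + 64.964808)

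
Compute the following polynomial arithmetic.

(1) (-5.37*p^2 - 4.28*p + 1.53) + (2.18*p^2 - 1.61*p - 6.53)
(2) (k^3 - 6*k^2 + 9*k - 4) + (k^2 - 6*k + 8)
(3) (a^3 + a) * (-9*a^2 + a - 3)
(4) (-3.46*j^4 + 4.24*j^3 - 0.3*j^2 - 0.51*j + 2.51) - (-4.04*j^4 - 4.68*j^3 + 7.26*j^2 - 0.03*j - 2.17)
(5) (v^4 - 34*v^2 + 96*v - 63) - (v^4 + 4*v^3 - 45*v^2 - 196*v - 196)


(1) = -3.19*p^2 - 5.89*p - 5.0
(2) = k^3 - 5*k^2 + 3*k + 4
(3) = -9*a^5 + a^4 - 12*a^3 + a^2 - 3*a
(4) = 0.58*j^4 + 8.92*j^3 - 7.56*j^2 - 0.48*j + 4.68
(5) = -4*v^3 + 11*v^2 + 292*v + 133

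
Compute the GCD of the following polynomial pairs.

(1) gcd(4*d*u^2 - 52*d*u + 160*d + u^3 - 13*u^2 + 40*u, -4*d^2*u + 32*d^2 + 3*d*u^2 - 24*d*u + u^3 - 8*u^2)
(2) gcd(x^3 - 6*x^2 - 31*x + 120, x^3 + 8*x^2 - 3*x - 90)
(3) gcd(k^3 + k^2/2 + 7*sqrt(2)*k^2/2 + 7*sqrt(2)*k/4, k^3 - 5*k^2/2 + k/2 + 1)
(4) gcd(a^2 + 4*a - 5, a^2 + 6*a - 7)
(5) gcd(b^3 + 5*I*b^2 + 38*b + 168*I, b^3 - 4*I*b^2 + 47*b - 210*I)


(1) = gcd((4*d + u)*(u - 8)*(u - 5), (-d + u)*(4*d + u)*(u - 8)) = 4*d*u - 32*d + u^2 - 8*u
(2) = x^2 + 2*x - 15
(3) = k + 1/2
(4) = a - 1
(5) = b^2 + I*b + 42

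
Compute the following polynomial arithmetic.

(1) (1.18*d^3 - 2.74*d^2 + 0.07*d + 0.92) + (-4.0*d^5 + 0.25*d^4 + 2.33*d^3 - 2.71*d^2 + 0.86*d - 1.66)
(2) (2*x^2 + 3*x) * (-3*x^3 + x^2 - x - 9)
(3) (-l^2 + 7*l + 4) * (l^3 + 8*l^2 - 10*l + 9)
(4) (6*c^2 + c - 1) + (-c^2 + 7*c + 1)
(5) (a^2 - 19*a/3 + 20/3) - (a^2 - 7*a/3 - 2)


(1) = -4.0*d^5 + 0.25*d^4 + 3.51*d^3 - 5.45*d^2 + 0.93*d - 0.74
(2) = -6*x^5 - 7*x^4 + x^3 - 21*x^2 - 27*x
(3) = -l^5 - l^4 + 70*l^3 - 47*l^2 + 23*l + 36
(4) = 5*c^2 + 8*c
(5) = 26/3 - 4*a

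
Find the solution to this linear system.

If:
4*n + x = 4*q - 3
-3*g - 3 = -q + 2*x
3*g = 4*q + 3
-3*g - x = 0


Then:
g = 1
n = 0
q = 0
x = -3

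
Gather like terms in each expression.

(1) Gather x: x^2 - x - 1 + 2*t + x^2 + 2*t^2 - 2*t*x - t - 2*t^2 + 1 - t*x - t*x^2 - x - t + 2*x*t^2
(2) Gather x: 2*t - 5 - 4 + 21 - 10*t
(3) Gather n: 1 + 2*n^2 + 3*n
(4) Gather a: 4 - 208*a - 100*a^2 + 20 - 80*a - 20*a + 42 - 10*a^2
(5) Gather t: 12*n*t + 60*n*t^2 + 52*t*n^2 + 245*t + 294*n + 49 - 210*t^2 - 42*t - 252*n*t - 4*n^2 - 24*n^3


(1) = x^2*(2 - t) + x*(2*t^2 - 3*t - 2)
(2) = 12 - 8*t
(3) = 2*n^2 + 3*n + 1
(4) = -110*a^2 - 308*a + 66
(5) = -24*n^3 - 4*n^2 + 294*n + t^2*(60*n - 210) + t*(52*n^2 - 240*n + 203) + 49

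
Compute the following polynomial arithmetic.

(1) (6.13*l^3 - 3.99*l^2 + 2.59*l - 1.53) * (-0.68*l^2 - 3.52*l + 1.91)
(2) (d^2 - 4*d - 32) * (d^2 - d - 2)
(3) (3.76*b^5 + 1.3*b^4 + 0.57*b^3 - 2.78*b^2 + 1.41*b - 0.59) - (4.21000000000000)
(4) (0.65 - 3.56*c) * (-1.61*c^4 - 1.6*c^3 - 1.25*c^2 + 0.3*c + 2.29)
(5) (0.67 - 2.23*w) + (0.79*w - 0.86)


(1) = -4.1684*l^5 - 18.8644*l^4 + 23.9919*l^3 - 15.6973*l^2 + 10.3325*l - 2.9223
(2) = d^4 - 5*d^3 - 30*d^2 + 40*d + 64
(3) = 3.76*b^5 + 1.3*b^4 + 0.57*b^3 - 2.78*b^2 + 1.41*b - 4.8
(4) = 5.7316*c^5 + 4.6495*c^4 + 3.41*c^3 - 1.8805*c^2 - 7.9574*c + 1.4885
(5) = -1.44*w - 0.19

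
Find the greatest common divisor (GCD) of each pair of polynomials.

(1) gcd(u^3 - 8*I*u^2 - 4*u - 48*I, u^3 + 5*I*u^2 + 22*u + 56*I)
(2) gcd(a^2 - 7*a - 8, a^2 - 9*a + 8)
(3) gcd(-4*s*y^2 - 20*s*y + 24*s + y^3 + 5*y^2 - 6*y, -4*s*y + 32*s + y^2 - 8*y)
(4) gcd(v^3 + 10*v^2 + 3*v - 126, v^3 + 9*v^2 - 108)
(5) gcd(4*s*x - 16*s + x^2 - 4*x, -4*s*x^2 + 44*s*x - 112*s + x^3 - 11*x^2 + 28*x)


(1) = gcd((u - 6*I)*(u - 4*I)*(u + 2*I), (u - 4*I)*(u + 2*I)*(u + 7*I)) = u^2 - 2*I*u + 8
(2) = gcd((a - 8)*(a + 1), (a - 8)*(a - 1)) = a - 8
(3) = -4*s + y
(4) = gcd((v - 3)*(v + 6)*(v + 7), (v - 3)*(v + 6)^2) = v^2 + 3*v - 18
(5) = gcd((4*s + x)*(x - 4), (-4*s + x)*(x - 7)*(x - 4)) = x - 4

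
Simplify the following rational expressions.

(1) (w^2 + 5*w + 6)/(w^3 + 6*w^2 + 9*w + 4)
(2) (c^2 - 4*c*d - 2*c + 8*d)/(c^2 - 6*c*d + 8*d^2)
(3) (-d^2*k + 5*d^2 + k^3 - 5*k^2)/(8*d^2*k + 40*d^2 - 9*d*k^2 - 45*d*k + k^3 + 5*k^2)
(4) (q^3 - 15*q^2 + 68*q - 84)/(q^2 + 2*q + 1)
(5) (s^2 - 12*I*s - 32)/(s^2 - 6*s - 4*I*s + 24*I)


(1) = (w^2 + 5*w + 6)/(w^3 + 6*w^2 + 9*w + 4)
(2) = (c - 2)/(c - 2*d)
(3) = (-d*k + 5*d - k^2 + 5*k)/(8*d*k + 40*d - k^2 - 5*k)
(4) = (q^3 - 15*q^2 + 68*q - 84)/(q^2 + 2*q + 1)
(5) = (s - 8*I)/(s - 6)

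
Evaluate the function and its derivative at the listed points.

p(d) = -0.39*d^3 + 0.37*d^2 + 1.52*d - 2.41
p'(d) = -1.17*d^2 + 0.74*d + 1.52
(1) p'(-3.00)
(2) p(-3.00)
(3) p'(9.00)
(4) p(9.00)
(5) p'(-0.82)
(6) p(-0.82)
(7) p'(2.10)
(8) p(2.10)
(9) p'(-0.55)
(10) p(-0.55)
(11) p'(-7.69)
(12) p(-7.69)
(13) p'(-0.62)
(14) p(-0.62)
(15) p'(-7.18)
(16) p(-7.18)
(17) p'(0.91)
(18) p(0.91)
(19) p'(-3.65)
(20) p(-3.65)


(1) = -11.23
(2) = 6.89
(3) = -86.59
(4) = -243.07
(5) = 0.13
(6) = -3.19
(7) = -2.09
(8) = -1.20
(9) = 0.76
(10) = -3.07
(11) = -73.36
(12) = 185.14
(13) = 0.61
(14) = -3.12
(15) = -64.11
(16) = 150.11
(17) = 1.22
(18) = -1.01
(19) = -16.77
(20) = 15.94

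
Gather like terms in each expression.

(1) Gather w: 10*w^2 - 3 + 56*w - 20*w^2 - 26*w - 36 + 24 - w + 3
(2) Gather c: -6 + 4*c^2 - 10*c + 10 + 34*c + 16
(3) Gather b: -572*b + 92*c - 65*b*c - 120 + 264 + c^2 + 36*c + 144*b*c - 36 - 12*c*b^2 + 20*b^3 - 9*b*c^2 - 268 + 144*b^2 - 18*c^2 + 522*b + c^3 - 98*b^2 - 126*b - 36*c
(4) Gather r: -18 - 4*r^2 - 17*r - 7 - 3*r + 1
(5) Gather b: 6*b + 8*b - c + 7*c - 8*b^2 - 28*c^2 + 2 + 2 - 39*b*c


(1) = -10*w^2 + 29*w - 12
(2) = 4*c^2 + 24*c + 20
(3) = 20*b^3 + b^2*(46 - 12*c) + b*(-9*c^2 + 79*c - 176) + c^3 - 17*c^2 + 92*c - 160
(4) = -4*r^2 - 20*r - 24
(5) = -8*b^2 + b*(14 - 39*c) - 28*c^2 + 6*c + 4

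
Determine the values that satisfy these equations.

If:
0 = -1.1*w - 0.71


Then:
w = -0.65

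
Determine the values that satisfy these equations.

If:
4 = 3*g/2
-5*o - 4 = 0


Then:
g = 8/3
o = -4/5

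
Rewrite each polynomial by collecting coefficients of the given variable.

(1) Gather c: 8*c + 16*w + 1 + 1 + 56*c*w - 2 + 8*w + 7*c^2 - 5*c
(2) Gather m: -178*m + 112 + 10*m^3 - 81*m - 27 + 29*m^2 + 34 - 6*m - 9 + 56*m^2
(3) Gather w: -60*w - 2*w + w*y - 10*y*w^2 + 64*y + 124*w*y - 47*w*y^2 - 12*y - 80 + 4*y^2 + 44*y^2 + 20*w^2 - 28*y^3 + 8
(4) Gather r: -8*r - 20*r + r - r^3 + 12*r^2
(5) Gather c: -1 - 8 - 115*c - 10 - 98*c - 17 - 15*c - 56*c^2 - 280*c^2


(1) = 7*c^2 + c*(56*w + 3) + 24*w
(2) = 10*m^3 + 85*m^2 - 265*m + 110
(3) = w^2*(20 - 10*y) + w*(-47*y^2 + 125*y - 62) - 28*y^3 + 48*y^2 + 52*y - 72
(4) = -r^3 + 12*r^2 - 27*r
(5) = -336*c^2 - 228*c - 36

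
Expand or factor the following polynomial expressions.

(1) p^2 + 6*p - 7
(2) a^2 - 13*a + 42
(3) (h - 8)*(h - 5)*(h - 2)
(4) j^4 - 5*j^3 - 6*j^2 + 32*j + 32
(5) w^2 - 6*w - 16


(1) = (p - 1)*(p + 7)
(2) = (a - 7)*(a - 6)
(3) = h^3 - 15*h^2 + 66*h - 80
(4) = (j - 4)^2*(j + 1)*(j + 2)
(5) = (w - 8)*(w + 2)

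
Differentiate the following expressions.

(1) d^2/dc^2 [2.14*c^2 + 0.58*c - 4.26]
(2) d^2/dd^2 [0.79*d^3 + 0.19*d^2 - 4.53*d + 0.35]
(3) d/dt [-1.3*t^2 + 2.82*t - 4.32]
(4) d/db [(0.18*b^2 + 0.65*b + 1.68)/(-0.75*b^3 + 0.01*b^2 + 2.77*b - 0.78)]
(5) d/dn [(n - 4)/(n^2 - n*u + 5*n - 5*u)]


(1) = 4.28000000000000
(2) = 4.74*d + 0.38
(3) = 2.82 - 2.6*t
(4) = (0.135*b^4 + 0.975*b^3 + 4.2721*b^2 - 0.3144*b - 5.1606)/(0.5625*b^6 - 0.015*b^5 - 4.1549*b^4 + 1.2254*b^3 + 7.6573*b^2 - 4.3212*b + 0.6084)
(5) = (n^2 - n*u + 5*n - 5*u - (n - 4)*(2*n - u + 5))/(n^2 - n*u + 5*n - 5*u)^2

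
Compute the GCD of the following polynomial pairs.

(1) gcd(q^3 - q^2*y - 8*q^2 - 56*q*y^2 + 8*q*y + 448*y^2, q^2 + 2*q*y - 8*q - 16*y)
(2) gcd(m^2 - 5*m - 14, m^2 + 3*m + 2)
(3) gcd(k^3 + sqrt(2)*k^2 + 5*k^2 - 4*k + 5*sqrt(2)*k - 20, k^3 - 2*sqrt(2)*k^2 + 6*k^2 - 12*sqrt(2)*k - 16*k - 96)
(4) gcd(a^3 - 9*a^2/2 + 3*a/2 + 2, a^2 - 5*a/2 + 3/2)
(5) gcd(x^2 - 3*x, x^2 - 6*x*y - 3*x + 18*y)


(1) = gcd((q - 8)*(q - 8*y)*(q + 7*y), (q - 8)*(q + 2*y)) = q - 8
(2) = m + 2
(3) = k + 2*sqrt(2)
(4) = gcd((a - 4)*(a - 1)*(a + 1/2), (a - 3/2)*(a - 1)) = a - 1
(5) = gcd(x*(x - 3), (x - 3)*(x - 6*y)) = x - 3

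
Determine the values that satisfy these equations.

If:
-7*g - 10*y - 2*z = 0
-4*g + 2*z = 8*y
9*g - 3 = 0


Then:
g = 1/3
y = -11/54
z = -4/27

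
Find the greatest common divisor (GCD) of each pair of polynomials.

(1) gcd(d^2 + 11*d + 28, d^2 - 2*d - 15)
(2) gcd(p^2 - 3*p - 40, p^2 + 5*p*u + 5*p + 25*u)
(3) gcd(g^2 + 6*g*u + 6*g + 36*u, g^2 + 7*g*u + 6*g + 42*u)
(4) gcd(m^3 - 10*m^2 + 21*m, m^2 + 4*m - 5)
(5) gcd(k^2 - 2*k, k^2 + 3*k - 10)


(1) = 1
(2) = p + 5
(3) = g + 6
(4) = 1
(5) = gcd(k*(k - 2), (k - 2)*(k + 5)) = k - 2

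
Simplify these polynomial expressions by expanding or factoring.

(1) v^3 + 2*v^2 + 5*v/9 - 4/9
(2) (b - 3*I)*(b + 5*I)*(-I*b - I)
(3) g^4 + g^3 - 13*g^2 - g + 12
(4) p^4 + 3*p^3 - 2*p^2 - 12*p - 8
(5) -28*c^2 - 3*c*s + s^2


(1) = (v - 1/3)*(v + 1)*(v + 4/3)
(2) = -I*b^3 + 2*b^2 - I*b^2 + 2*b - 15*I*b - 15*I
(3) = (g - 3)*(g - 1)*(g + 1)*(g + 4)
(4) = (p - 2)*(p + 1)*(p + 2)^2
(5) = (-7*c + s)*(4*c + s)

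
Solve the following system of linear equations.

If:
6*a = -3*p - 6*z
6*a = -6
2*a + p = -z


Then:
a = -1
p = 2
z = 0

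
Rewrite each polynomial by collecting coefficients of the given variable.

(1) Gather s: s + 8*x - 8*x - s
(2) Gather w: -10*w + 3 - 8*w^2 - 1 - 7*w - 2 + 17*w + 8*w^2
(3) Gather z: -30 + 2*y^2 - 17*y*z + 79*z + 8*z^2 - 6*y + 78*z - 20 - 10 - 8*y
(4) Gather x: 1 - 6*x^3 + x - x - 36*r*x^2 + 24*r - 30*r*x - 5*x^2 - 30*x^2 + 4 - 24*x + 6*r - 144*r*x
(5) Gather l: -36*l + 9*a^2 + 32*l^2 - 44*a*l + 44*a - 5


(1) = 0
(2) = 0
(3) = 2*y^2 - 14*y + 8*z^2 + z*(157 - 17*y) - 60
(4) = 30*r - 6*x^3 + x^2*(-36*r - 35) + x*(-174*r - 24) + 5
(5) = 9*a^2 + 44*a + 32*l^2 + l*(-44*a - 36) - 5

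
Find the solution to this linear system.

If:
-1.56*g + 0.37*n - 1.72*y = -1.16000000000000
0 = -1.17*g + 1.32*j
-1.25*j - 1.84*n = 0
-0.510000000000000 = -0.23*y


Then:
g = -1.49
j = -1.32
n = 0.90
y = 2.22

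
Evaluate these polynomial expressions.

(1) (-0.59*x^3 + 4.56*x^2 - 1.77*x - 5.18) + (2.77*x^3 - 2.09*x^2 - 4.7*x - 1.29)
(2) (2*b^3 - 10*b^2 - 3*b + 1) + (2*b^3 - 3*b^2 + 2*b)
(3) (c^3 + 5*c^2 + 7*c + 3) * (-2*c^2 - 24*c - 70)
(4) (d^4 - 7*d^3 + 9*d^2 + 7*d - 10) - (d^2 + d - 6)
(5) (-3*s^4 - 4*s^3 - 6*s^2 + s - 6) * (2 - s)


(1) = 2.18*x^3 + 2.47*x^2 - 6.47*x - 6.47
(2) = 4*b^3 - 13*b^2 - b + 1
(3) = -2*c^5 - 34*c^4 - 204*c^3 - 524*c^2 - 562*c - 210
(4) = d^4 - 7*d^3 + 8*d^2 + 6*d - 4
(5) = 3*s^5 - 2*s^4 - 2*s^3 - 13*s^2 + 8*s - 12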